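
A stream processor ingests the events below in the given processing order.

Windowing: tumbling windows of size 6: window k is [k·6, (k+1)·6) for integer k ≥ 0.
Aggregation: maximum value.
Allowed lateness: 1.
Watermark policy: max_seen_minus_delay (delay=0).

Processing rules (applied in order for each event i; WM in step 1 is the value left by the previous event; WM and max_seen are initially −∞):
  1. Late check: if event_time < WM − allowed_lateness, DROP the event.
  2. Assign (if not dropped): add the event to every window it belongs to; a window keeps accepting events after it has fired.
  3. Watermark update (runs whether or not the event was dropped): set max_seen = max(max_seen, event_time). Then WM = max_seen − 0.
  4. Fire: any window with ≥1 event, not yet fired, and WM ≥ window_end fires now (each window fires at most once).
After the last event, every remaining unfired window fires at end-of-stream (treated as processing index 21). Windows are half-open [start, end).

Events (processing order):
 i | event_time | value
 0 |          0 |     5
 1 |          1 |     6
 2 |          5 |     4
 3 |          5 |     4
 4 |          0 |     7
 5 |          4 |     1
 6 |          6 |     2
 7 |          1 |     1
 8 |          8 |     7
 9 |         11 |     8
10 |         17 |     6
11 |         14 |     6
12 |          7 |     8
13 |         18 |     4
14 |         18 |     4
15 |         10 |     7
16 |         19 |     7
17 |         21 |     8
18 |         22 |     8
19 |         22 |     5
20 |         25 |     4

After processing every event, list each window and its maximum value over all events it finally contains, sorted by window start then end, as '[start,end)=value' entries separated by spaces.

i=0 t=0 v=5: → [0,6); WM=0
i=1 t=1 v=6: → [0,6); WM=1
i=2 t=5 v=4: → [0,6); WM=5
i=3 t=5 v=4: → [0,6); WM=5
i=4 t=0 v=7: DROP (t<5-1); WM=5
i=5 t=4 v=1: → [0,6); WM=5
i=6 t=6 v=2: → [6,12); WM=6; [0,6) fires=6
i=7 t=1 v=1: DROP (t<6-1); WM=6
i=8 t=8 v=7: → [6,12); WM=8
i=9 t=11 v=8: → [6,12); WM=11
i=10 t=17 v=6: → [12,18); WM=17; [6,12) fires=8
i=11 t=14 v=6: DROP (t<17-1); WM=17
i=12 t=7 v=8: DROP (t<17-1); WM=17
i=13 t=18 v=4: → [18,24); WM=18; [12,18) fires=6
i=14 t=18 v=4: → [18,24); WM=18
i=15 t=10 v=7: DROP (t<18-1); WM=18
i=16 t=19 v=7: → [18,24); WM=19
i=17 t=21 v=8: → [18,24); WM=21
i=18 t=22 v=8: → [18,24); WM=22
i=19 t=22 v=5: → [18,24); WM=22
i=20 t=25 v=4: → [24,30); WM=25; [18,24) fires=8

[0,6)=6 [6,12)=8 [12,18)=6 [18,24)=8 [24,30)=4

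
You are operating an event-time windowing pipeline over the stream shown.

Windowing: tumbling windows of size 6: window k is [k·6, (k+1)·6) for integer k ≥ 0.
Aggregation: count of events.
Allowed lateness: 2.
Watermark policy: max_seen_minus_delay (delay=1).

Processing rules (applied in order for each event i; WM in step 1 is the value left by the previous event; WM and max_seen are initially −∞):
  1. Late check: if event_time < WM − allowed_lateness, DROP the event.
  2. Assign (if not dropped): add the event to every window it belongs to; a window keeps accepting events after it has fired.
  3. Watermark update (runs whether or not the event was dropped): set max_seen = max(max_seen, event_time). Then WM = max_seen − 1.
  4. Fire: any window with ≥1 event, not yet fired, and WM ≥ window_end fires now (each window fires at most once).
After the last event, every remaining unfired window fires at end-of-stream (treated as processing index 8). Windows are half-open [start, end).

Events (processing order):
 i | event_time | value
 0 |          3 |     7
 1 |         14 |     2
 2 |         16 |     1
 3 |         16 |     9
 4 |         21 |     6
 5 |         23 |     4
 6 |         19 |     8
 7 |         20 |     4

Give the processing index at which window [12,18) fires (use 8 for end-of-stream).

4

i=0 t=3 v=7: → [0,6); WM=2
i=1 t=14 v=2: → [12,18); WM=13; [0,6) fires=1
i=2 t=16 v=1: → [12,18); WM=15
i=3 t=16 v=9: → [12,18); WM=15
i=4 t=21 v=6: → [18,24); WM=20; [12,18) fires=3
i=5 t=23 v=4: → [18,24); WM=22
i=6 t=19 v=8: DROP (t<22-2); WM=22
i=7 t=20 v=4: → [18,24); WM=22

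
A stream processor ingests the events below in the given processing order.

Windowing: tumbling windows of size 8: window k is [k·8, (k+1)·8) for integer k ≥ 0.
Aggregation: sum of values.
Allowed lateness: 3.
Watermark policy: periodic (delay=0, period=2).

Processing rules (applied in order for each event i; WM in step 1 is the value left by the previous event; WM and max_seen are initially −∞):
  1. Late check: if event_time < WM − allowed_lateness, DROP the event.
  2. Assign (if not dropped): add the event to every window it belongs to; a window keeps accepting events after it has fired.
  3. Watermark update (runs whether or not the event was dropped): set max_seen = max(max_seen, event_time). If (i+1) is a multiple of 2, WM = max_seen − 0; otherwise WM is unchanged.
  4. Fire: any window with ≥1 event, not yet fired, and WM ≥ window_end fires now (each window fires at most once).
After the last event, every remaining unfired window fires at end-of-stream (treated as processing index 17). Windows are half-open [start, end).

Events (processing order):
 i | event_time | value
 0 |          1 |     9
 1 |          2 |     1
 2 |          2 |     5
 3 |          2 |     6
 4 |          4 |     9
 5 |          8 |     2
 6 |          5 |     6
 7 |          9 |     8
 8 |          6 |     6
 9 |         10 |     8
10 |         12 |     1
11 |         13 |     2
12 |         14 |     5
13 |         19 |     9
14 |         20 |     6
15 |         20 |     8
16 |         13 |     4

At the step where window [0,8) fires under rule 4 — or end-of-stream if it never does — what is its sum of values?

i=0 t=1 v=9: → [0,8); WM=−∞
i=1 t=2 v=1: → [0,8); WM=2
i=2 t=2 v=5: → [0,8); WM=2
i=3 t=2 v=6: → [0,8); WM=2
i=4 t=4 v=9: → [0,8); WM=2
i=5 t=8 v=2: → [8,16); WM=8; [0,8) fires=30
i=6 t=5 v=6: → [0,8); WM=8
i=7 t=9 v=8: → [8,16); WM=9
i=8 t=6 v=6: → [0,8); WM=9
i=9 t=10 v=8: → [8,16); WM=10
i=10 t=12 v=1: → [8,16); WM=10
i=11 t=13 v=2: → [8,16); WM=13
i=12 t=14 v=5: → [8,16); WM=13
i=13 t=19 v=9: → [16,24); WM=19; [8,16) fires=26
i=14 t=20 v=6: → [16,24); WM=19
i=15 t=20 v=8: → [16,24); WM=20
i=16 t=13 v=4: DROP (t<20-3); WM=20

30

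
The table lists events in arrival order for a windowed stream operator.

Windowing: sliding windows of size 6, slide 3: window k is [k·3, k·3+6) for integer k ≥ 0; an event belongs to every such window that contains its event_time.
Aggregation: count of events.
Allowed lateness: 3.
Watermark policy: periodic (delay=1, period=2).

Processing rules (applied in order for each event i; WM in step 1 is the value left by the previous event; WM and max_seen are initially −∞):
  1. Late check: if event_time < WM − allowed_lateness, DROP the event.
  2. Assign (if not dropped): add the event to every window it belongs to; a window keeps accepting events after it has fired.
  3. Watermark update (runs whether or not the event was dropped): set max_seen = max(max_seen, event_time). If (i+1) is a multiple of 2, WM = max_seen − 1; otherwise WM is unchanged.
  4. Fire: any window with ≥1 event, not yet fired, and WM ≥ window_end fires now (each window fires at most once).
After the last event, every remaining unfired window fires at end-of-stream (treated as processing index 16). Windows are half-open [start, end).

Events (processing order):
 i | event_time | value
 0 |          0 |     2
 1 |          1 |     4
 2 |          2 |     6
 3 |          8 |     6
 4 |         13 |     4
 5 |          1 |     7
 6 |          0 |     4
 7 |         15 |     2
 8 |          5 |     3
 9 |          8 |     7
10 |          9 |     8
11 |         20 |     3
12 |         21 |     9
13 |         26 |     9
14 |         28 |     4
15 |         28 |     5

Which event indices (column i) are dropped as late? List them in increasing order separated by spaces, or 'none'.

5 6 8 9 10

i=0 t=0 v=2: → [0,6); WM=−∞
i=1 t=1 v=4: → [0,6); WM=0
i=2 t=2 v=6: → [0,6); WM=0
i=3 t=8 v=6: → [6,12),[3,9); WM=7; [0,6) fires=3
i=4 t=13 v=4: → [12,18),[9,15); WM=7
i=5 t=1 v=7: DROP (t<7-3); WM=12; [3,9) fires=1 [6,12) fires=1
i=6 t=0 v=4: DROP (t<12-3); WM=12
i=7 t=15 v=2: → [15,21),[12,18); WM=14
i=8 t=5 v=3: DROP (t<14-3); WM=14
i=9 t=8 v=7: DROP (t<14-3); WM=14
i=10 t=9 v=8: DROP (t<14-3); WM=14
i=11 t=20 v=3: → [18,24),[15,21); WM=19; [9,15) fires=1 [12,18) fires=2
i=12 t=21 v=9: → [21,27),[18,24); WM=19
i=13 t=26 v=9: → [24,30),[21,27); WM=25; [15,21) fires=2 [18,24) fires=2
i=14 t=28 v=4: → [27,33),[24,30); WM=25
i=15 t=28 v=5: → [27,33),[24,30); WM=27; [21,27) fires=2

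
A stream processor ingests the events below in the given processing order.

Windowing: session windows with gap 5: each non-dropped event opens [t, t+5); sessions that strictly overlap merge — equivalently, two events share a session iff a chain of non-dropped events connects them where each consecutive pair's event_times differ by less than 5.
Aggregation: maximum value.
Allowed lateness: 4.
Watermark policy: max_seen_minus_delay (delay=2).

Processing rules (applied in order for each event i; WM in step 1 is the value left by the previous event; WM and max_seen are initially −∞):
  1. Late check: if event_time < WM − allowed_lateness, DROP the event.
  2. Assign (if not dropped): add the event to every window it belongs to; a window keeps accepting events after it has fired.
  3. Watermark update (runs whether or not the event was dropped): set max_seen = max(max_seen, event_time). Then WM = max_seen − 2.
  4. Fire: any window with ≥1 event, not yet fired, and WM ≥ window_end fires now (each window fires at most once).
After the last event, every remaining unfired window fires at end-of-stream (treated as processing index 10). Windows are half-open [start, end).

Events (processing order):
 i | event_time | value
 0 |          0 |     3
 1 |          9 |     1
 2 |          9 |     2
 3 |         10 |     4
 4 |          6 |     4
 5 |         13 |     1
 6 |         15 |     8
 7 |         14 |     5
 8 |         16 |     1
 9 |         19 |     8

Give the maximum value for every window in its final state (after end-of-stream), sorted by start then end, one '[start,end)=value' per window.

[0,5)=3 [6,24)=8

i=0 t=0 v=3: → [0,5); WM=-2
i=1 t=9 v=1: → [9,14); WM=7
i=2 t=9 v=2: → [9,14); WM=7
i=3 t=10 v=4: → [9,15); WM=8
i=4 t=6 v=4: → [6,15); WM=8
i=5 t=13 v=1: → [6,18); WM=11
i=6 t=15 v=8: → [6,20); WM=13
i=7 t=14 v=5: → [6,20); WM=13
i=8 t=16 v=1: → [6,21); WM=14
i=9 t=19 v=8: → [6,24); WM=17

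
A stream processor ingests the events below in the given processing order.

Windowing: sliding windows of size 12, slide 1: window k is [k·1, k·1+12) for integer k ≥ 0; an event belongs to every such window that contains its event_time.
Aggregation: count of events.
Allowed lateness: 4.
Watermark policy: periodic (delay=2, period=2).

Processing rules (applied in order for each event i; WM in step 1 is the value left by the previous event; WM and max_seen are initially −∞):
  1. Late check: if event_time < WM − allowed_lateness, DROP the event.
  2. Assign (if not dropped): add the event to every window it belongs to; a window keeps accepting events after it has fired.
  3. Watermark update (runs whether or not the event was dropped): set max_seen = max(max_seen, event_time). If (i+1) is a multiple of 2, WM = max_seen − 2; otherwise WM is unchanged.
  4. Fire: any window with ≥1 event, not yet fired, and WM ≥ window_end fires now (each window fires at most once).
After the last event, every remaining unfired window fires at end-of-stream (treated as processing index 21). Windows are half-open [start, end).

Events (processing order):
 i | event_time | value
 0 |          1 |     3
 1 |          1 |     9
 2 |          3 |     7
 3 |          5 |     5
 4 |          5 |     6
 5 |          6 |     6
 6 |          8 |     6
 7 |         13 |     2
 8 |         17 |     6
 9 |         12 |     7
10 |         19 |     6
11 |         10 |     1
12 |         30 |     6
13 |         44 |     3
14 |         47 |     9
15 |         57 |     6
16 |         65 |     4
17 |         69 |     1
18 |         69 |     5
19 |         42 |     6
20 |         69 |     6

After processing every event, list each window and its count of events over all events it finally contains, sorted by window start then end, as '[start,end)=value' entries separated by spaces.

i=0 t=1 v=3: → [1,13),[0,12); WM=−∞
i=1 t=1 v=9: → [1,13),[0,12); WM=-1
i=2 t=3 v=7: → [3,15),[2,14),[1,13),[0,12); WM=-1
i=3 t=5 v=5: → [5,17),[4,16),[3,15),[2,14),[1,13),[0,12); WM=3
i=4 t=5 v=6: → [5,17),[4,16),[3,15),[2,14),[1,13),[0,12); WM=3
i=5 t=6 v=6: → [6,18),[5,17),[4,16),[3,15),[2,14),[1,13),[0,12); WM=4
i=6 t=8 v=6: → [8,20),[7,19),[6,18),[5,17),[4,16),[3,15),[2,14),[1,13),[0,12); WM=4
i=7 t=13 v=2: → [13,25),[12,24),[11,23),[10,22),[9,21),[8,20),[7,19),[6,18),[5,17),[4,16),[3,15),[2,14); WM=11
i=8 t=17 v=6: → [17,29),[16,28),[15,27),[14,26),[13,25),[12,24),[11,23),[10,22),[9,21),[8,20),[7,19),[6,18); WM=11
i=9 t=12 v=7: → [12,24),[11,23),[10,22),[9,21),[8,20),[7,19),[6,18),[5,17),[4,16),[3,15),[2,14),[1,13); WM=15; [0,12) fires=7 [1,13) fires=8 [2,14) fires=7 [3,15) fires=7
i=10 t=19 v=6: → [19,31),[18,30),[17,29),[16,28),[15,27),[14,26),[13,25),[12,24),[11,23),[10,22),[9,21),[8,20); WM=15
i=11 t=10 v=1: DROP (t<15-4); WM=17; [4,16) fires=6 [5,17) fires=6
i=12 t=30 v=6: → [30,42),[29,41),[28,40),[27,39),[26,38),[25,37),[24,36),[23,35),[22,34),[21,33),[20,32),[19,31); WM=17
i=13 t=44 v=3: → [44,56),[43,55),[42,54),[41,53),[40,52),[39,51),[38,50),[37,49),[36,48),[35,47),[34,46),[33,45); WM=42; [6,18) fires=5 [7,19) fires=4 [8,20) fires=5 [9,21) fires=4 [10,22) fires=4 [11,23) fires=4 [12,24) fires=4 [13,25) fires=3 [14,26) fires=2 [15,27) fires=2 [16,28) fires=2 [17,29) fires=2 [18,30) fires=1 [19,31) fires=2 [20,32) fires=1 [21,33) fires=1 [22,34) fires=1 [23,35) fires=1 [24,36) fires=1 [25,37) fires=1 [26,38) fires=1 [27,39) fires=1 [28,40) fires=1 [29,41) fires=1 [30,42) fires=1
i=14 t=47 v=9: → [47,59),[46,58),[45,57),[44,56),[43,55),[42,54),[41,53),[40,52),[39,51),[38,50),[37,49),[36,48); WM=42
i=15 t=57 v=6: → [57,69),[56,68),[55,67),[54,66),[53,65),[52,64),[51,63),[50,62),[49,61),[48,60),[47,59),[46,58); WM=55; [33,45) fires=1 [34,46) fires=1 [35,47) fires=1 [36,48) fires=2 [37,49) fires=2 [38,50) fires=2 [39,51) fires=2 [40,52) fires=2 [41,53) fires=2 [42,54) fires=2 [43,55) fires=2
i=16 t=65 v=4: → [65,77),[64,76),[63,75),[62,74),[61,73),[60,72),[59,71),[58,70),[57,69),[56,68),[55,67),[54,66); WM=55
i=17 t=69 v=1: → [69,81),[68,80),[67,79),[66,78),[65,77),[64,76),[63,75),[62,74),[61,73),[60,72),[59,71),[58,70); WM=67; [44,56) fires=2 [45,57) fires=1 [46,58) fires=2 [47,59) fires=2 [48,60) fires=1 [49,61) fires=1 [50,62) fires=1 [51,63) fires=1 [52,64) fires=1 [53,65) fires=1 [54,66) fires=2 [55,67) fires=2
i=18 t=69 v=5: → [69,81),[68,80),[67,79),[66,78),[65,77),[64,76),[63,75),[62,74),[61,73),[60,72),[59,71),[58,70); WM=67
i=19 t=42 v=6: DROP (t<67-4); WM=67
i=20 t=69 v=6: → [69,81),[68,80),[67,79),[66,78),[65,77),[64,76),[63,75),[62,74),[61,73),[60,72),[59,71),[58,70); WM=67

[0,12)=7 [1,13)=8 [2,14)=7 [3,15)=7 [4,16)=6 [5,17)=6 [6,18)=5 [7,19)=4 [8,20)=5 [9,21)=4 [10,22)=4 [11,23)=4 [12,24)=4 [13,25)=3 [14,26)=2 [15,27)=2 [16,28)=2 [17,29)=2 [18,30)=1 [19,31)=2 [20,32)=1 [21,33)=1 [22,34)=1 [23,35)=1 [24,36)=1 [25,37)=1 [26,38)=1 [27,39)=1 [28,40)=1 [29,41)=1 [30,42)=1 [33,45)=1 [34,46)=1 [35,47)=1 [36,48)=2 [37,49)=2 [38,50)=2 [39,51)=2 [40,52)=2 [41,53)=2 [42,54)=2 [43,55)=2 [44,56)=2 [45,57)=1 [46,58)=2 [47,59)=2 [48,60)=1 [49,61)=1 [50,62)=1 [51,63)=1 [52,64)=1 [53,65)=1 [54,66)=2 [55,67)=2 [56,68)=2 [57,69)=2 [58,70)=4 [59,71)=4 [60,72)=4 [61,73)=4 [62,74)=4 [63,75)=4 [64,76)=4 [65,77)=4 [66,78)=3 [67,79)=3 [68,80)=3 [69,81)=3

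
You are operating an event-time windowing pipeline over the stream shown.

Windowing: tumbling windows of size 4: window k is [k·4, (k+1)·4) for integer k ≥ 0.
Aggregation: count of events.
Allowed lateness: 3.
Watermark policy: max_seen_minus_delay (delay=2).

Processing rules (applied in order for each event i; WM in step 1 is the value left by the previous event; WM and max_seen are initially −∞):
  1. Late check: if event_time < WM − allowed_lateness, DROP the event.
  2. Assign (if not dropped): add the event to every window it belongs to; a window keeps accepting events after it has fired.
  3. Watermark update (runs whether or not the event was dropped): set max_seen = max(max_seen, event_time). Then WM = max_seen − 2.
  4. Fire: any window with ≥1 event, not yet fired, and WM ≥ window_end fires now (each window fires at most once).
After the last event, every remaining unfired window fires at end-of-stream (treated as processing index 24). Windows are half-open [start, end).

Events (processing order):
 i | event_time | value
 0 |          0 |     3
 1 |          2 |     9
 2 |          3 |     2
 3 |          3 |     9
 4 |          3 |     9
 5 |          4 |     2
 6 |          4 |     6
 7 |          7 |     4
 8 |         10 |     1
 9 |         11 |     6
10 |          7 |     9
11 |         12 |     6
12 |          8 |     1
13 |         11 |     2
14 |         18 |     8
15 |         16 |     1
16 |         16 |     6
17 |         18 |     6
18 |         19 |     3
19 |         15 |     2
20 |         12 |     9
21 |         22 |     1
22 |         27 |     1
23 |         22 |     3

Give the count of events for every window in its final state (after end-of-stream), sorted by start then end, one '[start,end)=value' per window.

[0,4)=5 [4,8)=4 [8,12)=4 [12,16)=2 [16,20)=5 [20,24)=2 [24,28)=1

i=0 t=0 v=3: → [0,4); WM=-2
i=1 t=2 v=9: → [0,4); WM=0
i=2 t=3 v=2: → [0,4); WM=1
i=3 t=3 v=9: → [0,4); WM=1
i=4 t=3 v=9: → [0,4); WM=1
i=5 t=4 v=2: → [4,8); WM=2
i=6 t=4 v=6: → [4,8); WM=2
i=7 t=7 v=4: → [4,8); WM=5; [0,4) fires=5
i=8 t=10 v=1: → [8,12); WM=8; [4,8) fires=3
i=9 t=11 v=6: → [8,12); WM=9
i=10 t=7 v=9: → [4,8); WM=9
i=11 t=12 v=6: → [12,16); WM=10
i=12 t=8 v=1: → [8,12); WM=10
i=13 t=11 v=2: → [8,12); WM=10
i=14 t=18 v=8: → [16,20); WM=16; [8,12) fires=4 [12,16) fires=1
i=15 t=16 v=1: → [16,20); WM=16
i=16 t=16 v=6: → [16,20); WM=16
i=17 t=18 v=6: → [16,20); WM=16
i=18 t=19 v=3: → [16,20); WM=17
i=19 t=15 v=2: → [12,16); WM=17
i=20 t=12 v=9: DROP (t<17-3); WM=17
i=21 t=22 v=1: → [20,24); WM=20; [16,20) fires=5
i=22 t=27 v=1: → [24,28); WM=25; [20,24) fires=1
i=23 t=22 v=3: → [20,24); WM=25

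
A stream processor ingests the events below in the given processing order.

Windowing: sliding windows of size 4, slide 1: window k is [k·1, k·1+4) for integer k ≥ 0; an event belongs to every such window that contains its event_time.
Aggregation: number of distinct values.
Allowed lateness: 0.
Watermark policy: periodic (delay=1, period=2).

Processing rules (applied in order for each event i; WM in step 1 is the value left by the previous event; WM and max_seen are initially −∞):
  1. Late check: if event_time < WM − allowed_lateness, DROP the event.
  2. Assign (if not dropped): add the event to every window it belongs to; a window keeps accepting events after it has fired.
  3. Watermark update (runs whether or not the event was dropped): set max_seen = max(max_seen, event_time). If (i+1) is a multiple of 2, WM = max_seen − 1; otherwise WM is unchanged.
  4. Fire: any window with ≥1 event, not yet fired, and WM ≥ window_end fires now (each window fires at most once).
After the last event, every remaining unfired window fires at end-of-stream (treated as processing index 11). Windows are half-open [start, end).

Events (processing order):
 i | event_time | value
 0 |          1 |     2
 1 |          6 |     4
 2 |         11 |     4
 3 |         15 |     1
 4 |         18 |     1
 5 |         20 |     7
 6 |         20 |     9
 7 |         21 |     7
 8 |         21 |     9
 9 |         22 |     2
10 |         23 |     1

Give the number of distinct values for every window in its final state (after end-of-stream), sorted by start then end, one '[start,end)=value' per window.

[0,4)=1 [1,5)=1 [3,7)=1 [4,8)=1 [5,9)=1 [6,10)=1 [8,12)=1 [9,13)=1 [10,14)=1 [11,15)=1 [12,16)=1 [13,17)=1 [14,18)=1 [15,19)=1 [16,20)=1 [17,21)=3 [18,22)=3 [19,23)=3 [20,24)=4 [21,25)=4 [22,26)=2 [23,27)=1

i=0 t=1 v=2: → [1,5),[0,4); WM=−∞
i=1 t=6 v=4: → [6,10),[5,9),[4,8),[3,7); WM=5; [0,4) fires=1 [1,5) fires=1
i=2 t=11 v=4: → [11,15),[10,14),[9,13),[8,12); WM=5
i=3 t=15 v=1: → [15,19),[14,18),[13,17),[12,16); WM=14; [3,7) fires=1 [4,8) fires=1 [5,9) fires=1 [6,10) fires=1 [8,12) fires=1 [9,13) fires=1 [10,14) fires=1
i=4 t=18 v=1: → [18,22),[17,21),[16,20),[15,19); WM=14
i=5 t=20 v=7: → [20,24),[19,23),[18,22),[17,21); WM=19; [11,15) fires=1 [12,16) fires=1 [13,17) fires=1 [14,18) fires=1 [15,19) fires=1
i=6 t=20 v=9: → [20,24),[19,23),[18,22),[17,21); WM=19
i=7 t=21 v=7: → [21,25),[20,24),[19,23),[18,22); WM=20; [16,20) fires=1
i=8 t=21 v=9: → [21,25),[20,24),[19,23),[18,22); WM=20
i=9 t=22 v=2: → [22,26),[21,25),[20,24),[19,23); WM=21; [17,21) fires=3
i=10 t=23 v=1: → [23,27),[22,26),[21,25),[20,24); WM=21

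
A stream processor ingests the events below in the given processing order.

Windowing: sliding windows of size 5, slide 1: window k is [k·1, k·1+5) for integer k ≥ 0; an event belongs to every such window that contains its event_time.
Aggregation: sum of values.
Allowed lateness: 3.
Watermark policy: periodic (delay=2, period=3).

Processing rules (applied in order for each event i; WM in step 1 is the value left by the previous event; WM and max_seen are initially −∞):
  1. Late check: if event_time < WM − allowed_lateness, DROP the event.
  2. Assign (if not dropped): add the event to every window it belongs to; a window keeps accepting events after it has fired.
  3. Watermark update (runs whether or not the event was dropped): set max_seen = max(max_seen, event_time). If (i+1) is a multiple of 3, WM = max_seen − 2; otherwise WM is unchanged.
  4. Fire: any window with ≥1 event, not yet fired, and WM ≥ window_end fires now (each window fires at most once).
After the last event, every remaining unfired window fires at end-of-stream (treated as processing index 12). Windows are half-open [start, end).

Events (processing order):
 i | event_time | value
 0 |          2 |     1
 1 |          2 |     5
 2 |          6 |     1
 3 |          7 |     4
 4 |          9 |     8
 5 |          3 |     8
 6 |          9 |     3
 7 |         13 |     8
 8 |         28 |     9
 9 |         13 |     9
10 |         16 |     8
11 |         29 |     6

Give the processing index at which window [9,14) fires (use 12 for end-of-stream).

8

i=0 t=2 v=1: → [2,7),[1,6),[0,5); WM=−∞
i=1 t=2 v=5: → [2,7),[1,6),[0,5); WM=−∞
i=2 t=6 v=1: → [6,11),[5,10),[4,9),[3,8),[2,7); WM=4
i=3 t=7 v=4: → [7,12),[6,11),[5,10),[4,9),[3,8); WM=4
i=4 t=9 v=8: → [9,14),[8,13),[7,12),[6,11),[5,10); WM=4
i=5 t=3 v=8: → [3,8),[2,7),[1,6),[0,5); WM=7; [0,5) fires=14 [1,6) fires=14 [2,7) fires=15
i=6 t=9 v=3: → [9,14),[8,13),[7,12),[6,11),[5,10); WM=7
i=7 t=13 v=8: → [13,18),[12,17),[11,16),[10,15),[9,14); WM=7
i=8 t=28 v=9: → [28,33),[27,32),[26,31),[25,30),[24,29); WM=26; [3,8) fires=13 [4,9) fires=5 [5,10) fires=16 [6,11) fires=16 [7,12) fires=15 [8,13) fires=11 [9,14) fires=19 [10,15) fires=8 [11,16) fires=8 [12,17) fires=8 [13,18) fires=8
i=9 t=13 v=9: DROP (t<26-3); WM=26
i=10 t=16 v=8: DROP (t<26-3); WM=26
i=11 t=29 v=6: → [29,34),[28,33),[27,32),[26,31),[25,30); WM=27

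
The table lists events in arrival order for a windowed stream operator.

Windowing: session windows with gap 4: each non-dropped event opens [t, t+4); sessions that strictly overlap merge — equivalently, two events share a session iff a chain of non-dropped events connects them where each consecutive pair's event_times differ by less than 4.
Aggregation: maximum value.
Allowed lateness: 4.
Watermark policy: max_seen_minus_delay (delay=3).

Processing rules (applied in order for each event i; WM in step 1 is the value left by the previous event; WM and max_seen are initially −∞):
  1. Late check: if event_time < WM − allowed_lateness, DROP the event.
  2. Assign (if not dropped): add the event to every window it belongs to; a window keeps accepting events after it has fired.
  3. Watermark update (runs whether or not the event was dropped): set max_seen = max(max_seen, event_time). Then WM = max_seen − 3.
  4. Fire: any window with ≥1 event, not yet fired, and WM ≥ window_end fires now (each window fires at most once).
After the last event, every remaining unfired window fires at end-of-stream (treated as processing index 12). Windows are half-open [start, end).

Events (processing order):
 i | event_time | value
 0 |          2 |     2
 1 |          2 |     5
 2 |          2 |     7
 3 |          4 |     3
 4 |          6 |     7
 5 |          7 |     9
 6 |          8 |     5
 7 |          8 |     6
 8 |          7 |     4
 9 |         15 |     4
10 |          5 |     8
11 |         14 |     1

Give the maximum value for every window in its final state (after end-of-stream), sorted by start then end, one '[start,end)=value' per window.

[2,12)=9 [14,19)=4

i=0 t=2 v=2: → [2,6); WM=-1
i=1 t=2 v=5: → [2,6); WM=-1
i=2 t=2 v=7: → [2,6); WM=-1
i=3 t=4 v=3: → [2,8); WM=1
i=4 t=6 v=7: → [2,10); WM=3
i=5 t=7 v=9: → [2,11); WM=4
i=6 t=8 v=5: → [2,12); WM=5
i=7 t=8 v=6: → [2,12); WM=5
i=8 t=7 v=4: → [2,12); WM=5
i=9 t=15 v=4: → [15,19); WM=12
i=10 t=5 v=8: DROP (t<12-4); WM=12
i=11 t=14 v=1: → [14,19); WM=12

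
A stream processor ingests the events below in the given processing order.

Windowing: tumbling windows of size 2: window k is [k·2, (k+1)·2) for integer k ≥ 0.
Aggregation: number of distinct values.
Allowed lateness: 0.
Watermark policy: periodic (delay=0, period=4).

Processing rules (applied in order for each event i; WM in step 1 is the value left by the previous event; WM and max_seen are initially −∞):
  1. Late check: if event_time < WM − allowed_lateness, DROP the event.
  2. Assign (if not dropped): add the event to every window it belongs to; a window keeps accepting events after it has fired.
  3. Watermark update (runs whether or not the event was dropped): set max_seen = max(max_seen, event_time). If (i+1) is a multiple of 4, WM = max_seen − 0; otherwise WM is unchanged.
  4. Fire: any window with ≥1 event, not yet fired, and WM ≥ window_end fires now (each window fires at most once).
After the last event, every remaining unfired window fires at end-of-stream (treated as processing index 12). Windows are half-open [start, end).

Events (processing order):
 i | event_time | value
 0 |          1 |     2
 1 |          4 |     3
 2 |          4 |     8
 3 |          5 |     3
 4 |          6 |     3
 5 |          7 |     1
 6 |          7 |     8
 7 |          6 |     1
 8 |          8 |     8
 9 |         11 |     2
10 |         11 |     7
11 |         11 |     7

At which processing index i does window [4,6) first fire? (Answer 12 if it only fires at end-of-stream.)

i=0 t=1 v=2: → [0,2); WM=−∞
i=1 t=4 v=3: → [4,6); WM=−∞
i=2 t=4 v=8: → [4,6); WM=−∞
i=3 t=5 v=3: → [4,6); WM=5; [0,2) fires=1
i=4 t=6 v=3: → [6,8); WM=5
i=5 t=7 v=1: → [6,8); WM=5
i=6 t=7 v=8: → [6,8); WM=5
i=7 t=6 v=1: → [6,8); WM=7; [4,6) fires=2
i=8 t=8 v=8: → [8,10); WM=7
i=9 t=11 v=2: → [10,12); WM=7
i=10 t=11 v=7: → [10,12); WM=7
i=11 t=11 v=7: → [10,12); WM=11; [6,8) fires=3 [8,10) fires=1

7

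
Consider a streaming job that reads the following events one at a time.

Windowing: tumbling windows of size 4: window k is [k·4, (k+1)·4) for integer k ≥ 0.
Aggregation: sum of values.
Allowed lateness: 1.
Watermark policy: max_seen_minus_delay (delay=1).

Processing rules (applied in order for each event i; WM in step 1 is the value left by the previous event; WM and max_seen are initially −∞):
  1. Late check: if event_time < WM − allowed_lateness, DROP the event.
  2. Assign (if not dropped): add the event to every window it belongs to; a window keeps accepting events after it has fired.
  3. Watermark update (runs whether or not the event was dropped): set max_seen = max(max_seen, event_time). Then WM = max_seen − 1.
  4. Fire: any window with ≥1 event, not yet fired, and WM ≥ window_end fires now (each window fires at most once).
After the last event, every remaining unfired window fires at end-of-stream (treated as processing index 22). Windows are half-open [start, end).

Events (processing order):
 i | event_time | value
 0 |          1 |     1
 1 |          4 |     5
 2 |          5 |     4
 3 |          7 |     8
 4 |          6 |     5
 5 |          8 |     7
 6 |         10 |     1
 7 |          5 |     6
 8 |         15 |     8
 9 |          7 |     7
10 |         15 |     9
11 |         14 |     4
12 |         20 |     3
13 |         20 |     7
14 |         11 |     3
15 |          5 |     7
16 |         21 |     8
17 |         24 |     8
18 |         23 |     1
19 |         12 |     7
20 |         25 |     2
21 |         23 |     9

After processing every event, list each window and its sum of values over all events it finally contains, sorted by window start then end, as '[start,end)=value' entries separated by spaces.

i=0 t=1 v=1: → [0,4); WM=0
i=1 t=4 v=5: → [4,8); WM=3
i=2 t=5 v=4: → [4,8); WM=4; [0,4) fires=1
i=3 t=7 v=8: → [4,8); WM=6
i=4 t=6 v=5: → [4,8); WM=6
i=5 t=8 v=7: → [8,12); WM=7
i=6 t=10 v=1: → [8,12); WM=9; [4,8) fires=22
i=7 t=5 v=6: DROP (t<9-1); WM=9
i=8 t=15 v=8: → [12,16); WM=14; [8,12) fires=8
i=9 t=7 v=7: DROP (t<14-1); WM=14
i=10 t=15 v=9: → [12,16); WM=14
i=11 t=14 v=4: → [12,16); WM=14
i=12 t=20 v=3: → [20,24); WM=19; [12,16) fires=21
i=13 t=20 v=7: → [20,24); WM=19
i=14 t=11 v=3: DROP (t<19-1); WM=19
i=15 t=5 v=7: DROP (t<19-1); WM=19
i=16 t=21 v=8: → [20,24); WM=20
i=17 t=24 v=8: → [24,28); WM=23
i=18 t=23 v=1: → [20,24); WM=23
i=19 t=12 v=7: DROP (t<23-1); WM=23
i=20 t=25 v=2: → [24,28); WM=24; [20,24) fires=19
i=21 t=23 v=9: → [20,24); WM=24

[0,4)=1 [4,8)=22 [8,12)=8 [12,16)=21 [20,24)=28 [24,28)=10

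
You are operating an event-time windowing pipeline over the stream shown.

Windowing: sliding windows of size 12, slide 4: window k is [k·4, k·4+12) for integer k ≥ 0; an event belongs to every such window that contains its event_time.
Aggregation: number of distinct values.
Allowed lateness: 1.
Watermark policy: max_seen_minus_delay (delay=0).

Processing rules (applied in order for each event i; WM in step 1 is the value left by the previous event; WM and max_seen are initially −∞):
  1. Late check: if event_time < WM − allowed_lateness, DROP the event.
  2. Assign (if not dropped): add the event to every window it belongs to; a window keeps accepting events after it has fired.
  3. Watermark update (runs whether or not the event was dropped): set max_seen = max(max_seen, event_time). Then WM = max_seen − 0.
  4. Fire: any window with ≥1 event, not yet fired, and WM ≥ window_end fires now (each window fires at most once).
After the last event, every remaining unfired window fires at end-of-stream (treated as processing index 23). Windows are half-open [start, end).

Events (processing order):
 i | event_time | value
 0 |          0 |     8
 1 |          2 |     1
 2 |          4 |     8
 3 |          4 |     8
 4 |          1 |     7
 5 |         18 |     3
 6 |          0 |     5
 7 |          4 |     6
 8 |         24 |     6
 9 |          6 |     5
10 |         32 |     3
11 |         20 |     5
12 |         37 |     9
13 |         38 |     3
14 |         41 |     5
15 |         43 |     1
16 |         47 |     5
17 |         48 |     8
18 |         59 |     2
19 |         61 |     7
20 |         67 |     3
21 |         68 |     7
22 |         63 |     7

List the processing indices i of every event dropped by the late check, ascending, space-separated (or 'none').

i=0 t=0 v=8: → [0,12); WM=0
i=1 t=2 v=1: → [0,12); WM=2
i=2 t=4 v=8: → [4,16),[0,12); WM=4
i=3 t=4 v=8: → [4,16),[0,12); WM=4
i=4 t=1 v=7: DROP (t<4-1); WM=4
i=5 t=18 v=3: → [16,28),[12,24),[8,20); WM=18; [0,12) fires=2 [4,16) fires=1
i=6 t=0 v=5: DROP (t<18-1); WM=18
i=7 t=4 v=6: DROP (t<18-1); WM=18
i=8 t=24 v=6: → [24,36),[20,32),[16,28); WM=24; [8,20) fires=1 [12,24) fires=1
i=9 t=6 v=5: DROP (t<24-1); WM=24
i=10 t=32 v=3: → [32,44),[28,40),[24,36); WM=32; [16,28) fires=2 [20,32) fires=1
i=11 t=20 v=5: DROP (t<32-1); WM=32
i=12 t=37 v=9: → [36,48),[32,44),[28,40); WM=37; [24,36) fires=2
i=13 t=38 v=3: → [36,48),[32,44),[28,40); WM=38
i=14 t=41 v=5: → [40,52),[36,48),[32,44); WM=41; [28,40) fires=2
i=15 t=43 v=1: → [40,52),[36,48),[32,44); WM=43
i=16 t=47 v=5: → [44,56),[40,52),[36,48); WM=47; [32,44) fires=4
i=17 t=48 v=8: → [48,60),[44,56),[40,52); WM=48; [36,48) fires=4
i=18 t=59 v=2: → [56,68),[52,64),[48,60); WM=59; [40,52) fires=3 [44,56) fires=2
i=19 t=61 v=7: → [60,72),[56,68),[52,64); WM=61; [48,60) fires=2
i=20 t=67 v=3: → [64,76),[60,72),[56,68); WM=67; [52,64) fires=2
i=21 t=68 v=7: → [68,80),[64,76),[60,72); WM=68; [56,68) fires=3
i=22 t=63 v=7: DROP (t<68-1); WM=68

4 6 7 9 11 22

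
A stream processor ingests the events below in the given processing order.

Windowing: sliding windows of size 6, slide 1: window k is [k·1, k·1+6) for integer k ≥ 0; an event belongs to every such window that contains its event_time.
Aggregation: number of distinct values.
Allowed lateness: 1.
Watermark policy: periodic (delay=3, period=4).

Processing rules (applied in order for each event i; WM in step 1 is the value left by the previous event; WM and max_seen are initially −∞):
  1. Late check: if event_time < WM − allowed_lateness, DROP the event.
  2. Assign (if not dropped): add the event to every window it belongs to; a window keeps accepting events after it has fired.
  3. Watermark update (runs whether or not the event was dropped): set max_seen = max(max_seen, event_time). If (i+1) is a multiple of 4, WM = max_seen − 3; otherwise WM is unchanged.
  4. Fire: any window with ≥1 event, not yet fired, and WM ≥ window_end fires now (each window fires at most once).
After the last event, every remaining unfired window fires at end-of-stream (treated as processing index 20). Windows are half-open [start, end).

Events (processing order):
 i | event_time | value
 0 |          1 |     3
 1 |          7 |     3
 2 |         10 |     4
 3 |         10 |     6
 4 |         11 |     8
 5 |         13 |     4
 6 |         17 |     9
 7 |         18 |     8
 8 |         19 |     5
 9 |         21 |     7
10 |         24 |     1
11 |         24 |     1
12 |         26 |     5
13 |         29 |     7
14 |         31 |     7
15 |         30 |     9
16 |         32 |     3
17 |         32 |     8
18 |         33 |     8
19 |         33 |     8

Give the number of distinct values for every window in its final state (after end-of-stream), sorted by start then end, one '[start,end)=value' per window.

i=0 t=1 v=3: → [1,7),[0,6); WM=−∞
i=1 t=7 v=3: → [7,13),[6,12),[5,11),[4,10),[3,9),[2,8); WM=−∞
i=2 t=10 v=4: → [10,16),[9,15),[8,14),[7,13),[6,12),[5,11); WM=−∞
i=3 t=10 v=6: → [10,16),[9,15),[8,14),[7,13),[6,12),[5,11); WM=7; [0,6) fires=1 [1,7) fires=1
i=4 t=11 v=8: → [11,17),[10,16),[9,15),[8,14),[7,13),[6,12); WM=7
i=5 t=13 v=4: → [13,19),[12,18),[11,17),[10,16),[9,15),[8,14); WM=7
i=6 t=17 v=9: → [17,23),[16,22),[15,21),[14,20),[13,19),[12,18); WM=7
i=7 t=18 v=8: → [18,24),[17,23),[16,22),[15,21),[14,20),[13,19); WM=15; [2,8) fires=1 [3,9) fires=1 [4,10) fires=1 [5,11) fires=3 [6,12) fires=4 [7,13) fires=4 [8,14) fires=3 [9,15) fires=3
i=8 t=19 v=5: → [19,25),[18,24),[17,23),[16,22),[15,21),[14,20); WM=15
i=9 t=21 v=7: → [21,27),[20,26),[19,25),[18,24),[17,23),[16,22); WM=15
i=10 t=24 v=1: → [24,30),[23,29),[22,28),[21,27),[20,26),[19,25); WM=15
i=11 t=24 v=1: → [24,30),[23,29),[22,28),[21,27),[20,26),[19,25); WM=21; [10,16) fires=3 [11,17) fires=2 [12,18) fires=2 [13,19) fires=3 [14,20) fires=3 [15,21) fires=3
i=12 t=26 v=5: → [26,32),[25,31),[24,30),[23,29),[22,28),[21,27); WM=21
i=13 t=29 v=7: → [29,35),[28,34),[27,33),[26,32),[25,31),[24,30); WM=21
i=14 t=31 v=7: → [31,37),[30,36),[29,35),[28,34),[27,33),[26,32); WM=21
i=15 t=30 v=9: → [30,36),[29,35),[28,34),[27,33),[26,32),[25,31); WM=28; [16,22) fires=4 [17,23) fires=4 [18,24) fires=3 [19,25) fires=3 [20,26) fires=2 [21,27) fires=3 [22,28) fires=2
i=16 t=32 v=3: → [32,38),[31,37),[30,36),[29,35),[28,34),[27,33); WM=28
i=17 t=32 v=8: → [32,38),[31,37),[30,36),[29,35),[28,34),[27,33); WM=28
i=18 t=33 v=8: → [33,39),[32,38),[31,37),[30,36),[29,35),[28,34); WM=28
i=19 t=33 v=8: → [33,39),[32,38),[31,37),[30,36),[29,35),[28,34); WM=30; [23,29) fires=2 [24,30) fires=3

[0,6)=1 [1,7)=1 [2,8)=1 [3,9)=1 [4,10)=1 [5,11)=3 [6,12)=4 [7,13)=4 [8,14)=3 [9,15)=3 [10,16)=3 [11,17)=2 [12,18)=2 [13,19)=3 [14,20)=3 [15,21)=3 [16,22)=4 [17,23)=4 [18,24)=3 [19,25)=3 [20,26)=2 [21,27)=3 [22,28)=2 [23,29)=2 [24,30)=3 [25,31)=3 [26,32)=3 [27,33)=4 [28,34)=4 [29,35)=4 [30,36)=4 [31,37)=3 [32,38)=2 [33,39)=1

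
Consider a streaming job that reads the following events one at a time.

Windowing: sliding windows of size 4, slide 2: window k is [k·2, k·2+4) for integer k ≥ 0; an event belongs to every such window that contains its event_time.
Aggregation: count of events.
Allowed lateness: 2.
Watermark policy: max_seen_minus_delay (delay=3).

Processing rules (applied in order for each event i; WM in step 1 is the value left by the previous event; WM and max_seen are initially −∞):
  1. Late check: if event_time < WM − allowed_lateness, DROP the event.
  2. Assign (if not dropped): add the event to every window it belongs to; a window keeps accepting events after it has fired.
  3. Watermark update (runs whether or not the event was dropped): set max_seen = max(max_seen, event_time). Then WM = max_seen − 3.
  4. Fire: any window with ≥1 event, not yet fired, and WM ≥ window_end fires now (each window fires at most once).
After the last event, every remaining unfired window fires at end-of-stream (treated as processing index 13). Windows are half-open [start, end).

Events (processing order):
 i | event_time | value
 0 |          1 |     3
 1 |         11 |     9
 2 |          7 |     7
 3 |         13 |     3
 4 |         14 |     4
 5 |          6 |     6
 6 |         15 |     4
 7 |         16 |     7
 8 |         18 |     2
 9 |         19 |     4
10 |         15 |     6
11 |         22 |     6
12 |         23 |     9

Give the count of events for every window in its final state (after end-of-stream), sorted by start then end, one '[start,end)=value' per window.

[0,4)=1 [4,8)=1 [6,10)=1 [8,12)=1 [10,14)=2 [12,16)=4 [14,18)=4 [16,20)=3 [18,22)=2 [20,24)=2 [22,26)=2

i=0 t=1 v=3: → [0,4); WM=-2
i=1 t=11 v=9: → [10,14),[8,12); WM=8; [0,4) fires=1
i=2 t=7 v=7: → [6,10),[4,8); WM=8; [4,8) fires=1
i=3 t=13 v=3: → [12,16),[10,14); WM=10; [6,10) fires=1
i=4 t=14 v=4: → [14,18),[12,16); WM=11
i=5 t=6 v=6: DROP (t<11-2); WM=11
i=6 t=15 v=4: → [14,18),[12,16); WM=12; [8,12) fires=1
i=7 t=16 v=7: → [16,20),[14,18); WM=13
i=8 t=18 v=2: → [18,22),[16,20); WM=15; [10,14) fires=2
i=9 t=19 v=4: → [18,22),[16,20); WM=16; [12,16) fires=3
i=10 t=15 v=6: → [14,18),[12,16); WM=16
i=11 t=22 v=6: → [22,26),[20,24); WM=19; [14,18) fires=4
i=12 t=23 v=9: → [22,26),[20,24); WM=20; [16,20) fires=3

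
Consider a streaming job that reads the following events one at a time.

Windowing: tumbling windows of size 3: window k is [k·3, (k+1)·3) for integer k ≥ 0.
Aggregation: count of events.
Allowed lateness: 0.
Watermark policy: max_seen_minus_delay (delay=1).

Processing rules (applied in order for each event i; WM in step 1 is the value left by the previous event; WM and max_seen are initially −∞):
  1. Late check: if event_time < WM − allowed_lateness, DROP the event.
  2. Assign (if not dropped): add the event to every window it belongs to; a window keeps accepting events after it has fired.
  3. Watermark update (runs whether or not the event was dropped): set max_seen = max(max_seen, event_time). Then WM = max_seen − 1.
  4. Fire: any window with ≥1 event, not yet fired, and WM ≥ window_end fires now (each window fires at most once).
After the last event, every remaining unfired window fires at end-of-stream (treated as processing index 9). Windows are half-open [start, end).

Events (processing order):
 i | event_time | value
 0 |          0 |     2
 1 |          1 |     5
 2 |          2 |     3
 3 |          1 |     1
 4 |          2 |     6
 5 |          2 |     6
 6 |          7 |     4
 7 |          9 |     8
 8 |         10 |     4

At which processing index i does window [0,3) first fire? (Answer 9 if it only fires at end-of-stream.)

i=0 t=0 v=2: → [0,3); WM=-1
i=1 t=1 v=5: → [0,3); WM=0
i=2 t=2 v=3: → [0,3); WM=1
i=3 t=1 v=1: → [0,3); WM=1
i=4 t=2 v=6: → [0,3); WM=1
i=5 t=2 v=6: → [0,3); WM=1
i=6 t=7 v=4: → [6,9); WM=6; [0,3) fires=6
i=7 t=9 v=8: → [9,12); WM=8
i=8 t=10 v=4: → [9,12); WM=9; [6,9) fires=1

6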